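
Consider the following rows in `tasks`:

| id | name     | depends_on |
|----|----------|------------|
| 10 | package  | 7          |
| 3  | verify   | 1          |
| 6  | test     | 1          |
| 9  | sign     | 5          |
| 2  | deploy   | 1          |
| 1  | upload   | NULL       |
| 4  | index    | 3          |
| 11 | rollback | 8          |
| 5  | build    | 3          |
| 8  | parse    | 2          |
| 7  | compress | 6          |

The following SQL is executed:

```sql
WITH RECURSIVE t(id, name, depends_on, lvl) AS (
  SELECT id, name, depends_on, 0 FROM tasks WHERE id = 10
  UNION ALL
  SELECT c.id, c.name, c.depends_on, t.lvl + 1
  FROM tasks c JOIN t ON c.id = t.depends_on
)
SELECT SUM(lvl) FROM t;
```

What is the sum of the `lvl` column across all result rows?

6

Base: id=10 (package), depends_on=7, lvl 0.
Iteration 1: join on id=7 -> compress (id 7, depends_on=6, lvl 1).
Iteration 2: join on id=6 -> test (id 6, depends_on=1, lvl 2).
Iteration 3: join on id=1 -> upload (id 1, depends_on=NULL, lvl 3).
Iteration 4: depends_on is NULL; no match; recursion stops.
SUM(lvl) = 0 + 1 + 2 + 3 = 6.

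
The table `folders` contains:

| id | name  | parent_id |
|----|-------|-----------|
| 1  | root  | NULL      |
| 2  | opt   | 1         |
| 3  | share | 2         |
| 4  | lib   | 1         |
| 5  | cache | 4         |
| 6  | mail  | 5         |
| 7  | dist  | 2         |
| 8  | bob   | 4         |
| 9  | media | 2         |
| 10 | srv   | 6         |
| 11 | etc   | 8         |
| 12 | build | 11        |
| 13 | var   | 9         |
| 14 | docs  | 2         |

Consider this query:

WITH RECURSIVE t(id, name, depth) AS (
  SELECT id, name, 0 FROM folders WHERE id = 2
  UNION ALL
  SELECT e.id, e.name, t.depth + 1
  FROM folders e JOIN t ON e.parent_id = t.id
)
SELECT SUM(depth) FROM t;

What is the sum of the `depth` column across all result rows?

6

Base: id=2 (opt) at depth 0.
Iteration 1: rows with parent_id in {2} -> share (id 3, depth 1), dist (id 7, depth 1), media (id 9, depth 1), docs (id 14, depth 1).
Iteration 2: rows with parent_id in {3,7,9,14} -> var (id 13, depth 2).
Iteration 3: no rows with parent_id in {13}; recursion stops.
SUM(depth) = 0 + 1 + 1 + 1 + 1 + 2 = 6.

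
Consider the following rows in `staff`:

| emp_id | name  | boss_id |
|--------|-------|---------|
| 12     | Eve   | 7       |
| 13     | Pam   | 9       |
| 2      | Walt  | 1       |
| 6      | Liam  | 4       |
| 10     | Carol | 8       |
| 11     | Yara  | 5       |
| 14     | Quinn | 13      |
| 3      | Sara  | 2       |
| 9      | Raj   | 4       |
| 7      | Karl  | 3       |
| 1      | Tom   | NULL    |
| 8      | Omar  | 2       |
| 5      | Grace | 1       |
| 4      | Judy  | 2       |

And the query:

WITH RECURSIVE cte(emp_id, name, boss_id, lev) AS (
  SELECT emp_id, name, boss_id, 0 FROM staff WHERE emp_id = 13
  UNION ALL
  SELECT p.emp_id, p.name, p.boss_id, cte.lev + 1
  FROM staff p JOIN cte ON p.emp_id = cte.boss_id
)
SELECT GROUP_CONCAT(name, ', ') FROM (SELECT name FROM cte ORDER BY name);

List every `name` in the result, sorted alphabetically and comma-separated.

Judy, Pam, Raj, Tom, Walt

Base: emp_id=13 (Pam), boss_id=9, lev 0.
Iteration 1: join on emp_id=9 -> Raj (id 9, boss_id=4, lev 1).
Iteration 2: join on emp_id=4 -> Judy (id 4, boss_id=2, lev 2).
Iteration 3: join on emp_id=2 -> Walt (id 2, boss_id=1, lev 3).
Iteration 4: join on emp_id=1 -> Tom (id 1, boss_id=NULL, lev 4).
Iteration 5: boss_id is NULL; no match; recursion stops.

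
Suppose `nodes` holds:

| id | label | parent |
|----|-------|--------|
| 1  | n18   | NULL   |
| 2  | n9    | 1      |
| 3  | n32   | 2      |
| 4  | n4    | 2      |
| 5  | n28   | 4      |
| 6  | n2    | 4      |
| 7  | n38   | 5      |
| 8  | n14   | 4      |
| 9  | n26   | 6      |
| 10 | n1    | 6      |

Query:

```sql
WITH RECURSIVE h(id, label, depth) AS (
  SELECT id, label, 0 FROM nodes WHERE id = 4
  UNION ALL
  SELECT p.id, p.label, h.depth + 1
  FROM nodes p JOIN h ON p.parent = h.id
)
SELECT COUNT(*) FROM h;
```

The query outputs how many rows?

7

Base: id=4 (n4) at depth 0.
Iteration 1: rows with parent in {4} -> n28 (id 5, depth 1), n2 (id 6, depth 1), n14 (id 8, depth 1).
Iteration 2: rows with parent in {5,6,8} -> n38 (id 7, depth 2), n26 (id 9, depth 2), n1 (id 10, depth 2).
Iteration 3: no rows with parent in {7,9,10}; recursion stops.
Total rows emitted: 7.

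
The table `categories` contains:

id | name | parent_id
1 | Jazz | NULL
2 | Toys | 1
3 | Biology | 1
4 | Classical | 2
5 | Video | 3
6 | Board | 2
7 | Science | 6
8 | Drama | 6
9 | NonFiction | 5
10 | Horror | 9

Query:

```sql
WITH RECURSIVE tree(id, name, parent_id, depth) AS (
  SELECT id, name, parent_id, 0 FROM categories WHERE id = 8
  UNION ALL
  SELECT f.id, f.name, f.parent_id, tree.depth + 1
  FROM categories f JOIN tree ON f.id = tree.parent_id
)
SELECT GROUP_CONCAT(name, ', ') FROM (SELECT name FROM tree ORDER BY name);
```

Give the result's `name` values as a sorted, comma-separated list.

Board, Drama, Jazz, Toys

Base: id=8 (Drama), parent_id=6, depth 0.
Iteration 1: join on id=6 -> Board (id 6, parent_id=2, depth 1).
Iteration 2: join on id=2 -> Toys (id 2, parent_id=1, depth 2).
Iteration 3: join on id=1 -> Jazz (id 1, parent_id=NULL, depth 3).
Iteration 4: parent_id is NULL; no match; recursion stops.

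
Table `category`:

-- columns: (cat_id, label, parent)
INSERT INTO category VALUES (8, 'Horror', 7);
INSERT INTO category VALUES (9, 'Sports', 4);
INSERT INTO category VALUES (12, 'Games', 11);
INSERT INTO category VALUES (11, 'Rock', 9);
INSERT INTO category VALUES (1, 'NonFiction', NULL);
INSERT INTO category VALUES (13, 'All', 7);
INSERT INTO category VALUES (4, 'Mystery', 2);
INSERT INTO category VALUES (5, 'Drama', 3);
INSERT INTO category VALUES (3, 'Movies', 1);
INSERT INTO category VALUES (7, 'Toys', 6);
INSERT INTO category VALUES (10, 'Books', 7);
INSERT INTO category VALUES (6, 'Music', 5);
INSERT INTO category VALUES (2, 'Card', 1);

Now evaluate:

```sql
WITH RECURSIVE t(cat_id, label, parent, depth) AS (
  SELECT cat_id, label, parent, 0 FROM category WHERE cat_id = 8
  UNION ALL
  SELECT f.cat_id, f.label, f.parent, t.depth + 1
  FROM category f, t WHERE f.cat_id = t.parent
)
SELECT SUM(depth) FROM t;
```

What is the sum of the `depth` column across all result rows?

Base: cat_id=8 (Horror), parent=7, depth 0.
Iteration 1: join on cat_id=7 -> Toys (id 7, parent=6, depth 1).
Iteration 2: join on cat_id=6 -> Music (id 6, parent=5, depth 2).
Iteration 3: join on cat_id=5 -> Drama (id 5, parent=3, depth 3).
Iteration 4: join on cat_id=3 -> Movies (id 3, parent=1, depth 4).
Iteration 5: join on cat_id=1 -> NonFiction (id 1, parent=NULL, depth 5).
Iteration 6: parent is NULL; no match; recursion stops.
SUM(depth) = 0 + 1 + 2 + 3 + 4 + 5 = 15.

15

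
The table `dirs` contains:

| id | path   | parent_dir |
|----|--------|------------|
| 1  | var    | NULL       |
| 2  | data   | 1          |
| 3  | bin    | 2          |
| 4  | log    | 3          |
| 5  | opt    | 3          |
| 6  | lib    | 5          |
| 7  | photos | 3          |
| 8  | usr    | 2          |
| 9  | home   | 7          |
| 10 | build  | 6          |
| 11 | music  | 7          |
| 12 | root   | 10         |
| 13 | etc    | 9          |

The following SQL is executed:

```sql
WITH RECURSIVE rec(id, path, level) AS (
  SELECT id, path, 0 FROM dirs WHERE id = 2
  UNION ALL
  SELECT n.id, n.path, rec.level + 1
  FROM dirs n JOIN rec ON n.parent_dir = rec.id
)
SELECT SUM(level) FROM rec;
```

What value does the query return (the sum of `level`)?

30

Base: id=2 (data) at level 0.
Iteration 1: rows with parent_dir in {2} -> bin (id 3, level 1), usr (id 8, level 1).
Iteration 2: rows with parent_dir in {3,8} -> log (id 4, level 2), opt (id 5, level 2), photos (id 7, level 2).
Iteration 3: rows with parent_dir in {4,5,7} -> lib (id 6, level 3), home (id 9, level 3), music (id 11, level 3).
Iteration 4: rows with parent_dir in {6,9,11} -> build (id 10, level 4), etc (id 13, level 4).
Iteration 5: rows with parent_dir in {10,13} -> root (id 12, level 5).
Iteration 6: no rows with parent_dir in {12}; recursion stops.
SUM(level) = 0 + 1 + 1 + 2 + 2 + 2 + 3 + 3 + 3 + 4 + 4 + 5 = 30.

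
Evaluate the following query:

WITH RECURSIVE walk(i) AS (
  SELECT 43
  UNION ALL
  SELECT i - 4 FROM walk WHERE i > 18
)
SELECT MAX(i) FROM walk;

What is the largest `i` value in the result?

43

Base: i=43.
Iteration 1: 43 > 18 holds -> i = 43 - 4 = 39.
Iteration 2: 39 > 18 holds -> i = 39 - 4 = 35.
Iteration 3: 35 > 18 holds -> i = 35 - 4 = 31.
Iteration 4: 31 > 18 holds -> i = 31 - 4 = 27.
Iteration 5: 27 > 18 holds -> i = 27 - 4 = 23.
Iteration 6: 23 > 18 holds -> i = 23 - 4 = 19.
Iteration 7: 19 > 18 holds -> i = 19 - 4 = 15.
Iteration 8: 15 > 18 fails; recursion stops.
i values: 43, 39, 35, 31, 27, 23, 19, 15; the maximum is 43.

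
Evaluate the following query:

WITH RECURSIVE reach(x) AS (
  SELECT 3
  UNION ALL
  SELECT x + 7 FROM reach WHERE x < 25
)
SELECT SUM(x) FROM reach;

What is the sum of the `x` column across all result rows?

85

Base: x=3.
Iteration 1: 3 < 25 holds -> x = 3 + 7 = 10.
Iteration 2: 10 < 25 holds -> x = 10 + 7 = 17.
Iteration 3: 17 < 25 holds -> x = 17 + 7 = 24.
Iteration 4: 24 < 25 holds -> x = 24 + 7 = 31.
Iteration 5: 31 < 25 fails; recursion stops.
SUM(x) = 3 + 10 + 17 + 24 + 31 = 85.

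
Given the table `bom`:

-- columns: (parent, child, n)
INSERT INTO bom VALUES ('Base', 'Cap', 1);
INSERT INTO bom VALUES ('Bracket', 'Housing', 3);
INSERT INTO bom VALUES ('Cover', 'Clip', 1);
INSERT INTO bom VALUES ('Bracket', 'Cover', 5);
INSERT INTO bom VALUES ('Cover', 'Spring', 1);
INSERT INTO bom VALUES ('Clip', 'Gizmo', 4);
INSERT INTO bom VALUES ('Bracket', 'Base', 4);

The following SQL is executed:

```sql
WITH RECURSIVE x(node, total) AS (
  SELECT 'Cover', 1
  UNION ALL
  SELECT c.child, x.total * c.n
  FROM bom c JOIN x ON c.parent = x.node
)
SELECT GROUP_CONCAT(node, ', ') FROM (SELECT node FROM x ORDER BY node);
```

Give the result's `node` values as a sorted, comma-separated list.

Clip, Cover, Gizmo, Spring

Base: (Cover, total=1).
Iteration 1: components of {Cover} -> Clip = 1*1 = 1, Spring = 1*1 = 1.
Iteration 2: components of {Clip,Spring} -> Gizmo = 1*4 = 4.
Iteration 3: no further components; recursion stops.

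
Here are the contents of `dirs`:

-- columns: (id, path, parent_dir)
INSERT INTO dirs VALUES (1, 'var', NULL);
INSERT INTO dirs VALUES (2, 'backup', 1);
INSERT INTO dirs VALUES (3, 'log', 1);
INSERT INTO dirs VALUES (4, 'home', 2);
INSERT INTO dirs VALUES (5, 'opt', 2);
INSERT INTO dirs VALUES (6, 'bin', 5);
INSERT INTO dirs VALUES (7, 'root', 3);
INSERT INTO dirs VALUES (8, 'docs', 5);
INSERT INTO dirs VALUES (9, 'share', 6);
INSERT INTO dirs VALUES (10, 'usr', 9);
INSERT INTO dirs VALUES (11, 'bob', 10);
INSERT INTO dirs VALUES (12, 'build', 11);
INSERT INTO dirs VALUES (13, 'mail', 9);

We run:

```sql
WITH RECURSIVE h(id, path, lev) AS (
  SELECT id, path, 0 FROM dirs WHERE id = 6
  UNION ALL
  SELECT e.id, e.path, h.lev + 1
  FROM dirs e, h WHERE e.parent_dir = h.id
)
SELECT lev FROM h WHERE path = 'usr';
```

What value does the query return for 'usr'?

Base: id=6 (bin) at lev 0.
Iteration 1: rows with parent_dir in {6} -> share (id 9, lev 1).
Iteration 2: rows with parent_dir in {9} -> usr (id 10, lev 2), mail (id 13, lev 2).
Iteration 3: rows with parent_dir in {10,13} -> bob (id 11, lev 3).
Iteration 4: rows with parent_dir in {11} -> build (id 12, lev 4).
Iteration 5: no rows with parent_dir in {12}; recursion stops.

2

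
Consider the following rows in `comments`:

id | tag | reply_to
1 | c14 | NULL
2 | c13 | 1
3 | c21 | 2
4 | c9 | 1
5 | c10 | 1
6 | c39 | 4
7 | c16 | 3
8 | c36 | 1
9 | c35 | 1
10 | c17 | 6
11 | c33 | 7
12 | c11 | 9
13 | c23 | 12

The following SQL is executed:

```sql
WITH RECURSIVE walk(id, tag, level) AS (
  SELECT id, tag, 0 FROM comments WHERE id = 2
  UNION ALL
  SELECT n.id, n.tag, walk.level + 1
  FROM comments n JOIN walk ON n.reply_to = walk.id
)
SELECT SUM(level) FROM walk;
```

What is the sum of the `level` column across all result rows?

6

Base: id=2 (c13) at level 0.
Iteration 1: rows with reply_to in {2} -> c21 (id 3, level 1).
Iteration 2: rows with reply_to in {3} -> c16 (id 7, level 2).
Iteration 3: rows with reply_to in {7} -> c33 (id 11, level 3).
Iteration 4: no rows with reply_to in {11}; recursion stops.
SUM(level) = 0 + 1 + 2 + 3 = 6.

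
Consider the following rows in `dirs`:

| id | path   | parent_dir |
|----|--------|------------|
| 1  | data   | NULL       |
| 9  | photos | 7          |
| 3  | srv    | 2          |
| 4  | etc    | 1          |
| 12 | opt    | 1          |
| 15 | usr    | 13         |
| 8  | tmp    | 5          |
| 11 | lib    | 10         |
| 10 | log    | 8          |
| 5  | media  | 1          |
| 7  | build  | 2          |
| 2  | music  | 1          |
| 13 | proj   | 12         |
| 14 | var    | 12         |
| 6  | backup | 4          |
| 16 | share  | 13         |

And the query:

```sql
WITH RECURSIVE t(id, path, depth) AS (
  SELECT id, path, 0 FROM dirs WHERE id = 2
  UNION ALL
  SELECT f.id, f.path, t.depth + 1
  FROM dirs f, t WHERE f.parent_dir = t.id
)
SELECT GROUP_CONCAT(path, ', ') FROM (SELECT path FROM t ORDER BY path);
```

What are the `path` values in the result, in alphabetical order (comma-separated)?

build, music, photos, srv

Base: id=2 (music) at depth 0.
Iteration 1: rows with parent_dir in {2} -> srv (id 3, depth 1), build (id 7, depth 1).
Iteration 2: rows with parent_dir in {3,7} -> photos (id 9, depth 2).
Iteration 3: no rows with parent_dir in {9}; recursion stops.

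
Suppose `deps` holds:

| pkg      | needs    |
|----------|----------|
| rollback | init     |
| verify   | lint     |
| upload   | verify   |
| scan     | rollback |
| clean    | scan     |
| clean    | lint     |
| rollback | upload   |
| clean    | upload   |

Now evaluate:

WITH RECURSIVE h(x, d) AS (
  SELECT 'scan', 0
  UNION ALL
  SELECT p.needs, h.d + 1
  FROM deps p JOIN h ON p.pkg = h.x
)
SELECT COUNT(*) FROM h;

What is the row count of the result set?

Base: (scan, d=0).
Iteration 1: edges from {scan} -> (rollback, d=1).
Iteration 2: edges from {rollback} -> (init, d=2), (upload, d=2).
Iteration 3: edges from {init,upload} -> (verify, d=3).
Iteration 4: edges from {verify} -> (lint, d=4).
Iteration 5: no outgoing edges from {lint}; recursion stops.
Total rows emitted: 6.

6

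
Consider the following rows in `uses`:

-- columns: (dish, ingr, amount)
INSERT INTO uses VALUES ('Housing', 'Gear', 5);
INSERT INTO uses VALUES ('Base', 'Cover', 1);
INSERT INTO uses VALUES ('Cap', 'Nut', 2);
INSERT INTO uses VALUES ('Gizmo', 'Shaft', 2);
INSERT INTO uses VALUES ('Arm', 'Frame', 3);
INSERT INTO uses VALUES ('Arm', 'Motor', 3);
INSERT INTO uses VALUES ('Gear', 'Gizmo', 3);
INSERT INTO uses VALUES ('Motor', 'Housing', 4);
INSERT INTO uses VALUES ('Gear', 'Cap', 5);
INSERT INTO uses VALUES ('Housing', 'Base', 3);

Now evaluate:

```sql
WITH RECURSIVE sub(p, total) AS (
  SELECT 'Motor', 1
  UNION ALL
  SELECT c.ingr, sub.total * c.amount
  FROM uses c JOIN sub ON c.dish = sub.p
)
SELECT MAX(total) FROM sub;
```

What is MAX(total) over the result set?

Base: (Motor, total=1).
Iteration 1: components of {Motor} -> Housing = 1*4 = 4.
Iteration 2: components of {Housing} -> Base = 4*3 = 12, Gear = 4*5 = 20.
Iteration 3: components of {Base,Gear} -> Cap = 20*5 = 100, Cover = 12*1 = 12, Gizmo = 20*3 = 60.
Iteration 4: components of {Cap,Cover,Gizmo} -> Nut = 100*2 = 200, Shaft = 60*2 = 120.
Iteration 5: no further components; recursion stops.
total values: 1, 4, 20, 12, 60, 100, 12, 120, 200; the maximum is 200.

200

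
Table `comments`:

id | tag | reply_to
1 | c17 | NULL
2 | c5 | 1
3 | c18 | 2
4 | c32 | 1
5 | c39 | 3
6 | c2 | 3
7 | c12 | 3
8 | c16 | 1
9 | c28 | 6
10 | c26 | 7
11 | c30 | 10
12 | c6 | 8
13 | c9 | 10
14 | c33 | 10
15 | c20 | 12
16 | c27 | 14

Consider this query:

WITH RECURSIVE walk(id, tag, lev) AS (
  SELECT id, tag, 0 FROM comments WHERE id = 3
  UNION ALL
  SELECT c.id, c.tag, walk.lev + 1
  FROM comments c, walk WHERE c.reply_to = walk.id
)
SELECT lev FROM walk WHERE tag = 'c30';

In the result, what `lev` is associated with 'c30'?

Base: id=3 (c18) at lev 0.
Iteration 1: rows with reply_to in {3} -> c39 (id 5, lev 1), c2 (id 6, lev 1), c12 (id 7, lev 1).
Iteration 2: rows with reply_to in {5,6,7} -> c28 (id 9, lev 2), c26 (id 10, lev 2).
Iteration 3: rows with reply_to in {9,10} -> c30 (id 11, lev 3), c9 (id 13, lev 3), c33 (id 14, lev 3).
Iteration 4: rows with reply_to in {11,13,14} -> c27 (id 16, lev 4).
Iteration 5: no rows with reply_to in {16}; recursion stops.

3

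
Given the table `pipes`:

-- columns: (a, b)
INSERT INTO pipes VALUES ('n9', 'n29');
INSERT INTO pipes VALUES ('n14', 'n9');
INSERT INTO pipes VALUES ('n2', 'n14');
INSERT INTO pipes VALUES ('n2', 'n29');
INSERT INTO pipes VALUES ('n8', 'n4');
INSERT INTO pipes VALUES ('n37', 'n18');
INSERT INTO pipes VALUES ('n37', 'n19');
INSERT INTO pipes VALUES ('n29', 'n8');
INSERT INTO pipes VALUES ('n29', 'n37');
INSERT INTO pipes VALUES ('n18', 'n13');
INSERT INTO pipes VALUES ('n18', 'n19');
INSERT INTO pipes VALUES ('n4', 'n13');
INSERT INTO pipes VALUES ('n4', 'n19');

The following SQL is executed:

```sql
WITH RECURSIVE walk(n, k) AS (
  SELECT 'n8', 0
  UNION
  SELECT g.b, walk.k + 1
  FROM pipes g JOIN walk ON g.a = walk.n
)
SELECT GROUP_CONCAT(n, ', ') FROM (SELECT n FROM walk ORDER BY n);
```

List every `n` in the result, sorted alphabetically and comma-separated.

Base: (n8, k=0).
Iteration 1: edges from {n8} -> (n4, k=1).
Iteration 2: edges from {n4} -> (n13, k=2), (n19, k=2).
Iteration 3: no outgoing edges from {n13,n19}; recursion stops.

n13, n19, n4, n8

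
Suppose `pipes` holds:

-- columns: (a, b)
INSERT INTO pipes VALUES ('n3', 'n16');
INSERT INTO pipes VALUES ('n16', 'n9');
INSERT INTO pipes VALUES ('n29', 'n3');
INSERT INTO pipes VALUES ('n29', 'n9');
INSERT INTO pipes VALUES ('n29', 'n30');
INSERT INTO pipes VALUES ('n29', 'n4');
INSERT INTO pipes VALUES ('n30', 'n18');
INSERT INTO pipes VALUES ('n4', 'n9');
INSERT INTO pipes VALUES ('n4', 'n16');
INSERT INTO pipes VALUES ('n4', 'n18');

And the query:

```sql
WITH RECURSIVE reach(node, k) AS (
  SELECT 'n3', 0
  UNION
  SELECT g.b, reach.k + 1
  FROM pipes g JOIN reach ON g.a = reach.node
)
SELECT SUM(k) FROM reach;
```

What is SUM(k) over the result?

Base: (n3, k=0).
Iteration 1: edges from {n3} -> (n16, k=1).
Iteration 2: edges from {n16} -> (n9, k=2).
Iteration 3: no outgoing edges from {n9}; recursion stops.
SUM(k) = 0 + 1 + 2 = 3.

3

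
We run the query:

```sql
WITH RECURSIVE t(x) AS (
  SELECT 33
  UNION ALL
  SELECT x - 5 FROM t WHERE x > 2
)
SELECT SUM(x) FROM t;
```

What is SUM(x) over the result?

124

Base: x=33.
Iteration 1: 33 > 2 holds -> x = 33 - 5 = 28.
Iteration 2: 28 > 2 holds -> x = 28 - 5 = 23.
Iteration 3: 23 > 2 holds -> x = 23 - 5 = 18.
Iteration 4: 18 > 2 holds -> x = 18 - 5 = 13.
Iteration 5: 13 > 2 holds -> x = 13 - 5 = 8.
Iteration 6: 8 > 2 holds -> x = 8 - 5 = 3.
Iteration 7: 3 > 2 holds -> x = 3 - 5 = -2.
Iteration 8: -2 > 2 fails; recursion stops.
SUM(x) = 33 + 28 + 23 + 18 + 13 + 8 + 3 + -2 = 124.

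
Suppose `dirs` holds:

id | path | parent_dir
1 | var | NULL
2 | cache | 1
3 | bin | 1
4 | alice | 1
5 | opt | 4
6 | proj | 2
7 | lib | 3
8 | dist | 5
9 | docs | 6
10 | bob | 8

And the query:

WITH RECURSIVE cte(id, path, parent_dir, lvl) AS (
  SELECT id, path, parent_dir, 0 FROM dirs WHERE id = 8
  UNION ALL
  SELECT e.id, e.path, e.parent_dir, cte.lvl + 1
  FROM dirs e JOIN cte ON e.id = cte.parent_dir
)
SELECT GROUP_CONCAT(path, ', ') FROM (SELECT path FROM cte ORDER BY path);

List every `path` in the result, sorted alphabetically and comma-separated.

alice, dist, opt, var

Base: id=8 (dist), parent_dir=5, lvl 0.
Iteration 1: join on id=5 -> opt (id 5, parent_dir=4, lvl 1).
Iteration 2: join on id=4 -> alice (id 4, parent_dir=1, lvl 2).
Iteration 3: join on id=1 -> var (id 1, parent_dir=NULL, lvl 3).
Iteration 4: parent_dir is NULL; no match; recursion stops.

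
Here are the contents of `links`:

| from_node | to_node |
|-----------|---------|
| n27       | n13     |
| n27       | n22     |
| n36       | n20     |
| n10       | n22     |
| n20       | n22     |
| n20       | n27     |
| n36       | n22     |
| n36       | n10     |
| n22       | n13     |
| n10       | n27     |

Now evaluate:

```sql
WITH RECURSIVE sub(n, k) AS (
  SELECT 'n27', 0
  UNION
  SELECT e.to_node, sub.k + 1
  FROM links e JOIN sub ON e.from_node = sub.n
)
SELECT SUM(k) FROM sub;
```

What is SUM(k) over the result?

4

Base: (n27, k=0).
Iteration 1: edges from {n27} -> (n13, k=1), (n22, k=1).
Iteration 2: edges from {n13,n22} -> (n13, k=2).
Iteration 3: no outgoing edges from {n13}; recursion stops.
SUM(k) = 0 + 1 + 1 + 2 = 4.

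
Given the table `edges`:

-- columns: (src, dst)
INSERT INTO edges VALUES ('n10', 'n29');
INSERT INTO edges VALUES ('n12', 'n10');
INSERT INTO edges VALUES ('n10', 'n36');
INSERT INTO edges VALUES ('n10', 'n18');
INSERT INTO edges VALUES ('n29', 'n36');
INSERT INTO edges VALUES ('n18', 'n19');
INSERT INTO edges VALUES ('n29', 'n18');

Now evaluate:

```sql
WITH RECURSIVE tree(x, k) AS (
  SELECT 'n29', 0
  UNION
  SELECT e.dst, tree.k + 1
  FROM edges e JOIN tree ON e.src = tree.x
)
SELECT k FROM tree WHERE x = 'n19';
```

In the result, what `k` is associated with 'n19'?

2

Base: (n29, k=0).
Iteration 1: edges from {n29} -> (n18, k=1), (n36, k=1).
Iteration 2: edges from {n18,n36} -> (n19, k=2).
Iteration 3: no outgoing edges from {n19}; recursion stops.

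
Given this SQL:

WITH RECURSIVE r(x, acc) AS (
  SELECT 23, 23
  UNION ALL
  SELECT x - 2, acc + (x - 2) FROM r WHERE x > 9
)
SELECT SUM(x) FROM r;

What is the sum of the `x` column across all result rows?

128

Base: x=23, acc=23.
Iteration 1: 23 > 9 holds -> x = 23 - 2 = 21, acc = 23 + 21 = 44.
Iteration 2: 21 > 9 holds -> x = 21 - 2 = 19, acc = 44 + 19 = 63.
Iteration 3: 19 > 9 holds -> x = 19 - 2 = 17, acc = 63 + 17 = 80.
Iteration 4: 17 > 9 holds -> x = 17 - 2 = 15, acc = 80 + 15 = 95.
Iteration 5: 15 > 9 holds -> x = 15 - 2 = 13, acc = 95 + 13 = 108.
Iteration 6: 13 > 9 holds -> x = 13 - 2 = 11, acc = 108 + 11 = 119.
Iteration 7: 11 > 9 holds -> x = 11 - 2 = 9, acc = 119 + 9 = 128.
Iteration 8: 9 > 9 fails; recursion stops.
SUM(x) = 23 + 21 + 19 + 17 + 15 + 13 + 11 + 9 = 128.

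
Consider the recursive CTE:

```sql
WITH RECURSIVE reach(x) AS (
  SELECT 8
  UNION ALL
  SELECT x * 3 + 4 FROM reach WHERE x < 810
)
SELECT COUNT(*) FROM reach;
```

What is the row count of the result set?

Base: x=8.
Iteration 1: 8 < 810 holds -> x = 8 * 3 + 4 = 28.
Iteration 2: 28 < 810 holds -> x = 28 * 3 + 4 = 88.
Iteration 3: 88 < 810 holds -> x = 88 * 3 + 4 = 268.
Iteration 4: 268 < 810 holds -> x = 268 * 3 + 4 = 808.
Iteration 5: 808 < 810 holds -> x = 808 * 3 + 4 = 2428.
Iteration 6: 2428 < 810 fails; recursion stops.
Total rows emitted: 6.

6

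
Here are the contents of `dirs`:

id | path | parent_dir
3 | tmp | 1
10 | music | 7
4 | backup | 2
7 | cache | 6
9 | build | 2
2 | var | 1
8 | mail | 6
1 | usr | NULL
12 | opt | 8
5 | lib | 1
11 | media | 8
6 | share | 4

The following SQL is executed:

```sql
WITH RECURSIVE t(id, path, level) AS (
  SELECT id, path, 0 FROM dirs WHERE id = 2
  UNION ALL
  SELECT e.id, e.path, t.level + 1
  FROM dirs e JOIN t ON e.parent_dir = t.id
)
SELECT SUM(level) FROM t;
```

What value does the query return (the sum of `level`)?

22

Base: id=2 (var) at level 0.
Iteration 1: rows with parent_dir in {2} -> backup (id 4, level 1), build (id 9, level 1).
Iteration 2: rows with parent_dir in {4,9} -> share (id 6, level 2).
Iteration 3: rows with parent_dir in {6} -> cache (id 7, level 3), mail (id 8, level 3).
Iteration 4: rows with parent_dir in {7,8} -> music (id 10, level 4), media (id 11, level 4), opt (id 12, level 4).
Iteration 5: no rows with parent_dir in {10,11,12}; recursion stops.
SUM(level) = 0 + 1 + 1 + 2 + 3 + 3 + 4 + 4 + 4 = 22.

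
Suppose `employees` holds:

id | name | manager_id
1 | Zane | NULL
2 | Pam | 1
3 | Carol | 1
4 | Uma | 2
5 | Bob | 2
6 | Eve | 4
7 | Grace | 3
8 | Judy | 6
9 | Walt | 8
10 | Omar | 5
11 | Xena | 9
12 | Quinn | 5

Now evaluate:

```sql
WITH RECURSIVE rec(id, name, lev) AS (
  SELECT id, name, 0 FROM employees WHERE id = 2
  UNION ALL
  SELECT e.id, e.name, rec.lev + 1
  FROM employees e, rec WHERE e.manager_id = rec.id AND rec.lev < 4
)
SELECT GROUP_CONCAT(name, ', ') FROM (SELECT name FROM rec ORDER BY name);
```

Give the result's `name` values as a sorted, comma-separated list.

Bob, Eve, Judy, Omar, Pam, Quinn, Uma, Walt

Base: id=2 (Pam) at lev 0.
Iteration 1: rows with manager_id in {2} -> Uma (id 4, lev 1), Bob (id 5, lev 1).
Iteration 2: rows with manager_id in {4,5} -> Eve (id 6, lev 2), Omar (id 10, lev 2), Quinn (id 12, lev 2).
Iteration 3: rows with manager_id in {6,10,12} -> Judy (id 8, lev 3).
Iteration 4: rows with manager_id in {8} -> Walt (id 9, lev 4).
Iteration 5: lev < 4 fails for all current rows; recursion stops.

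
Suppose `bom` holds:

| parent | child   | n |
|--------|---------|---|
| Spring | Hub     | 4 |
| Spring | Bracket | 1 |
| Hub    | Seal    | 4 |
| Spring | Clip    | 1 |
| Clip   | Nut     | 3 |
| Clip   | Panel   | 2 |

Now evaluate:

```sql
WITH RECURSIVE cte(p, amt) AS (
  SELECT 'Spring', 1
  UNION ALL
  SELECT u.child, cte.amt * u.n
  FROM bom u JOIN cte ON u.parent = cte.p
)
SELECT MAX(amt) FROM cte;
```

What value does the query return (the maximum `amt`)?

16

Base: (Spring, amt=1).
Iteration 1: components of {Spring} -> Bracket = 1*1 = 1, Clip = 1*1 = 1, Hub = 1*4 = 4.
Iteration 2: components of {Bracket,Clip,Hub} -> Nut = 1*3 = 3, Panel = 1*2 = 2, Seal = 4*4 = 16.
Iteration 3: no further components; recursion stops.
amt values: 1, 4, 1, 1, 16, 3, 2; the maximum is 16.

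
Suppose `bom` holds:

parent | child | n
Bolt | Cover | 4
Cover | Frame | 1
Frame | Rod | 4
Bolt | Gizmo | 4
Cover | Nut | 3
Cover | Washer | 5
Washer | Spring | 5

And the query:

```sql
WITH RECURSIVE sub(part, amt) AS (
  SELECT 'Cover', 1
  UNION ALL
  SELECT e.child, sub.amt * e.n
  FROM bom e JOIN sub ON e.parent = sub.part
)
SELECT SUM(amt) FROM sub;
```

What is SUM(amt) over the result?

Base: (Cover, amt=1).
Iteration 1: components of {Cover} -> Frame = 1*1 = 1, Nut = 1*3 = 3, Washer = 1*5 = 5.
Iteration 2: components of {Frame,Nut,Washer} -> Rod = 1*4 = 4, Spring = 5*5 = 25.
Iteration 3: no further components; recursion stops.
SUM(amt) = 1 + 1 + 3 + 5 + 4 + 25 = 39.

39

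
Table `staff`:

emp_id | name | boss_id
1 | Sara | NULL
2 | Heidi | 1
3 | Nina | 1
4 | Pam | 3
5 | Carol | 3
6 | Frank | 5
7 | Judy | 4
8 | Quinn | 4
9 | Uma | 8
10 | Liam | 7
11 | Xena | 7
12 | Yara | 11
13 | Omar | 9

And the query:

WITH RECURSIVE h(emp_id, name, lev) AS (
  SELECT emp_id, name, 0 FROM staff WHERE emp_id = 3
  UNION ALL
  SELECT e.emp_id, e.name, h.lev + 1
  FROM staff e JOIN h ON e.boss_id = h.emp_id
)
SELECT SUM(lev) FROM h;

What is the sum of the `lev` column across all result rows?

Base: emp_id=3 (Nina) at lev 0.
Iteration 1: rows with boss_id in {3} -> Pam (id 4, lev 1), Carol (id 5, lev 1).
Iteration 2: rows with boss_id in {4,5} -> Frank (id 6, lev 2), Judy (id 7, lev 2), Quinn (id 8, lev 2).
Iteration 3: rows with boss_id in {6,7,8} -> Uma (id 9, lev 3), Liam (id 10, lev 3), Xena (id 11, lev 3).
Iteration 4: rows with boss_id in {9,10,11} -> Yara (id 12, lev 4), Omar (id 13, lev 4).
Iteration 5: no rows with boss_id in {12,13}; recursion stops.
SUM(lev) = 0 + 1 + 1 + 2 + 2 + 2 + 3 + 3 + 3 + 4 + 4 = 25.

25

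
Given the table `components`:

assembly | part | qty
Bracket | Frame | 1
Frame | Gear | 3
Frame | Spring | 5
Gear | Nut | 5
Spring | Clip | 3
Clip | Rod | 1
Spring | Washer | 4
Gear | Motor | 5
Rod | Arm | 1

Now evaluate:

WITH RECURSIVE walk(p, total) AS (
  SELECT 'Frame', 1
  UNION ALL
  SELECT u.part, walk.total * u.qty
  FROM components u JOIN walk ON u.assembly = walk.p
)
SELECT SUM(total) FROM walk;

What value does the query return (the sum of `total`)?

104

Base: (Frame, total=1).
Iteration 1: components of {Frame} -> Gear = 1*3 = 3, Spring = 1*5 = 5.
Iteration 2: components of {Gear,Spring} -> Clip = 5*3 = 15, Motor = 3*5 = 15, Nut = 3*5 = 15, Washer = 5*4 = 20.
Iteration 3: components of {Clip,Motor,Nut,Washer} -> Rod = 15*1 = 15.
Iteration 4: components of {Rod} -> Arm = 15*1 = 15.
Iteration 5: no further components; recursion stops.
SUM(total) = 1 + 3 + 5 + 15 + 15 + 15 + 20 + 15 + 15 = 104.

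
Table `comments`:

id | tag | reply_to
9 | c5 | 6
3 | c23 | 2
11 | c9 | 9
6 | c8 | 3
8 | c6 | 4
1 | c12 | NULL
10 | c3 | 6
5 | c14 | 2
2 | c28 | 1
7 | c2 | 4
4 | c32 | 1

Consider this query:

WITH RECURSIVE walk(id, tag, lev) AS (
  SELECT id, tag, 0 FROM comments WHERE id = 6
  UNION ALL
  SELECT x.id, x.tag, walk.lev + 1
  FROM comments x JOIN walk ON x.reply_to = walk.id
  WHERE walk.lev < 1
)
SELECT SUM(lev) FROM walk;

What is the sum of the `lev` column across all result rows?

Base: id=6 (c8) at lev 0.
Iteration 1: rows with reply_to in {6} -> c5 (id 9, lev 1), c3 (id 10, lev 1).
Iteration 2: lev < 1 fails for all current rows; recursion stops.
SUM(lev) = 0 + 1 + 1 = 2.

2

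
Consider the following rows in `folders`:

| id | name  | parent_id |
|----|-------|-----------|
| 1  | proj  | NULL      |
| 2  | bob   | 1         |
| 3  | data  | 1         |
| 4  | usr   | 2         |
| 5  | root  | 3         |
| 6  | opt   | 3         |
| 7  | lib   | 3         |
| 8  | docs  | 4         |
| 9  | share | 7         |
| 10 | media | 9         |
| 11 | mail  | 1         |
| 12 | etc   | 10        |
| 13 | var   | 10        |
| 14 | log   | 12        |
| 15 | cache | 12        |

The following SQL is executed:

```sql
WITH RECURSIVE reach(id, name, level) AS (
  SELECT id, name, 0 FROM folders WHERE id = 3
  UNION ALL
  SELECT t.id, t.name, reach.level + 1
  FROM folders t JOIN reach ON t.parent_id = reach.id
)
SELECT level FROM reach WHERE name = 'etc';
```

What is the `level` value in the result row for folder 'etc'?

Base: id=3 (data) at level 0.
Iteration 1: rows with parent_id in {3} -> root (id 5, level 1), opt (id 6, level 1), lib (id 7, level 1).
Iteration 2: rows with parent_id in {5,6,7} -> share (id 9, level 2).
Iteration 3: rows with parent_id in {9} -> media (id 10, level 3).
Iteration 4: rows with parent_id in {10} -> etc (id 12, level 4), var (id 13, level 4).
Iteration 5: rows with parent_id in {12,13} -> log (id 14, level 5), cache (id 15, level 5).
Iteration 6: no rows with parent_id in {14,15}; recursion stops.

4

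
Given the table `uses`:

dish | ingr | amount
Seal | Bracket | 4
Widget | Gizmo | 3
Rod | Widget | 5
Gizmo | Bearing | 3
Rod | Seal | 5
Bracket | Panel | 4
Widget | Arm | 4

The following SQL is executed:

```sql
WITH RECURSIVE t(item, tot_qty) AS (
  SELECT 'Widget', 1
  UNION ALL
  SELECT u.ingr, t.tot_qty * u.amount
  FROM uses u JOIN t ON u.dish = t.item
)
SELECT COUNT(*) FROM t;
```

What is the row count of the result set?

4

Base: (Widget, tot_qty=1).
Iteration 1: components of {Widget} -> Arm = 1*4 = 4, Gizmo = 1*3 = 3.
Iteration 2: components of {Arm,Gizmo} -> Bearing = 3*3 = 9.
Iteration 3: no further components; recursion stops.
Total rows emitted: 4.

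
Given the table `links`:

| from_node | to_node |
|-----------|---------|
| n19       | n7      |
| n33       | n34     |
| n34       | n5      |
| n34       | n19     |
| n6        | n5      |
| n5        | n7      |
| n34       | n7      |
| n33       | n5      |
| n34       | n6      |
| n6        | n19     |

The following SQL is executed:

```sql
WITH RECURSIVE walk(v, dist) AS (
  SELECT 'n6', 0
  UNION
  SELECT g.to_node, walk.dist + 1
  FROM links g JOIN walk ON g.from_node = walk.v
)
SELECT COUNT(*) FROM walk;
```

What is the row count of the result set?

4

Base: (n6, dist=0).
Iteration 1: edges from {n6} -> (n19, dist=1), (n5, dist=1).
Iteration 2: edges from {n19,n5} -> (n7, dist=2). [UNION drops 1 duplicate row(s)]
Iteration 3: no outgoing edges from {n7}; recursion stops.
Total rows emitted: 4.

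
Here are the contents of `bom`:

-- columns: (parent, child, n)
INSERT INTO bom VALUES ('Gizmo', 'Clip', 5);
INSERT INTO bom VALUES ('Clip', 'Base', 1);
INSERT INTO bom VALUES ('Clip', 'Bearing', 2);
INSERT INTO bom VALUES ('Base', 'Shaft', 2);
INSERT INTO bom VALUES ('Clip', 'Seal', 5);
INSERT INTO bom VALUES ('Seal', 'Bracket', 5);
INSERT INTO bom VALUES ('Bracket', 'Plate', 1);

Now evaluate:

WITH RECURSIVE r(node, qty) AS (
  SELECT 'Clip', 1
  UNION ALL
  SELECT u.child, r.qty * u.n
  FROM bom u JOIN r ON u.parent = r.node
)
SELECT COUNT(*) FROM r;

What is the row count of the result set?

7

Base: (Clip, qty=1).
Iteration 1: components of {Clip} -> Base = 1*1 = 1, Bearing = 1*2 = 2, Seal = 1*5 = 5.
Iteration 2: components of {Base,Bearing,Seal} -> Bracket = 5*5 = 25, Shaft = 1*2 = 2.
Iteration 3: components of {Bracket,Shaft} -> Plate = 25*1 = 25.
Iteration 4: no further components; recursion stops.
Total rows emitted: 7.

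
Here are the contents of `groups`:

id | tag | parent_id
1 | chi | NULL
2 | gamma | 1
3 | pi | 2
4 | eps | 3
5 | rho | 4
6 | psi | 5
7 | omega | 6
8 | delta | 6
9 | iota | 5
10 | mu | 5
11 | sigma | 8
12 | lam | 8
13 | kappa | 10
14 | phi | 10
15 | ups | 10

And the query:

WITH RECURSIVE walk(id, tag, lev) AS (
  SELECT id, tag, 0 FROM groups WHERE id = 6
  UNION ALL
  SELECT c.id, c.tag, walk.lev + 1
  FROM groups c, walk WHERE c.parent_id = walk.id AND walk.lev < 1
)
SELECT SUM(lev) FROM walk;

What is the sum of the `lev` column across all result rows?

Base: id=6 (psi) at lev 0.
Iteration 1: rows with parent_id in {6} -> omega (id 7, lev 1), delta (id 8, lev 1).
Iteration 2: lev < 1 fails for all current rows; recursion stops.
SUM(lev) = 0 + 1 + 1 = 2.

2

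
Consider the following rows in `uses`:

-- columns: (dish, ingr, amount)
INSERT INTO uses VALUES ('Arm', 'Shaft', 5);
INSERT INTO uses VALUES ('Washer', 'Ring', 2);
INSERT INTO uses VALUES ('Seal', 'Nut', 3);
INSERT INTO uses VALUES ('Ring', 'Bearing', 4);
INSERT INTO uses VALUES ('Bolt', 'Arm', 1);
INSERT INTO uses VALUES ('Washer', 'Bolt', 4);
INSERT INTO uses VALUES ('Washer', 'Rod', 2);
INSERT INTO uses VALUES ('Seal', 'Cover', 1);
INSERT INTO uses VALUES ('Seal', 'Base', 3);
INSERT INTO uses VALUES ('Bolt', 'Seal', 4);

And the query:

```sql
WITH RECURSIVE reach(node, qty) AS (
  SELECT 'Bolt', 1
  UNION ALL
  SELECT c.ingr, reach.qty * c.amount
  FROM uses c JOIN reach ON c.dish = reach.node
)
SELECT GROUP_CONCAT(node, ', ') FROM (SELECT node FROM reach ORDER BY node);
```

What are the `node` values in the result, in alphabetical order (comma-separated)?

Arm, Base, Bolt, Cover, Nut, Seal, Shaft

Base: (Bolt, qty=1).
Iteration 1: components of {Bolt} -> Arm = 1*1 = 1, Seal = 1*4 = 4.
Iteration 2: components of {Arm,Seal} -> Base = 4*3 = 12, Cover = 4*1 = 4, Nut = 4*3 = 12, Shaft = 1*5 = 5.
Iteration 3: no further components; recursion stops.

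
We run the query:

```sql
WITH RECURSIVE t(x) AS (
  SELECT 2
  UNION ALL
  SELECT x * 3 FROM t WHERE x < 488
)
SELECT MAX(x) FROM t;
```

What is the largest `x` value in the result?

Base: x=2.
Iteration 1: 2 < 488 holds -> x = 2 * 3 = 6.
Iteration 2: 6 < 488 holds -> x = 6 * 3 = 18.
Iteration 3: 18 < 488 holds -> x = 18 * 3 = 54.
Iteration 4: 54 < 488 holds -> x = 54 * 3 = 162.
Iteration 5: 162 < 488 holds -> x = 162 * 3 = 486.
Iteration 6: 486 < 488 holds -> x = 486 * 3 = 1458.
Iteration 7: 1458 < 488 fails; recursion stops.
x values: 2, 6, 18, 54, 162, 486, 1458; the maximum is 1458.

1458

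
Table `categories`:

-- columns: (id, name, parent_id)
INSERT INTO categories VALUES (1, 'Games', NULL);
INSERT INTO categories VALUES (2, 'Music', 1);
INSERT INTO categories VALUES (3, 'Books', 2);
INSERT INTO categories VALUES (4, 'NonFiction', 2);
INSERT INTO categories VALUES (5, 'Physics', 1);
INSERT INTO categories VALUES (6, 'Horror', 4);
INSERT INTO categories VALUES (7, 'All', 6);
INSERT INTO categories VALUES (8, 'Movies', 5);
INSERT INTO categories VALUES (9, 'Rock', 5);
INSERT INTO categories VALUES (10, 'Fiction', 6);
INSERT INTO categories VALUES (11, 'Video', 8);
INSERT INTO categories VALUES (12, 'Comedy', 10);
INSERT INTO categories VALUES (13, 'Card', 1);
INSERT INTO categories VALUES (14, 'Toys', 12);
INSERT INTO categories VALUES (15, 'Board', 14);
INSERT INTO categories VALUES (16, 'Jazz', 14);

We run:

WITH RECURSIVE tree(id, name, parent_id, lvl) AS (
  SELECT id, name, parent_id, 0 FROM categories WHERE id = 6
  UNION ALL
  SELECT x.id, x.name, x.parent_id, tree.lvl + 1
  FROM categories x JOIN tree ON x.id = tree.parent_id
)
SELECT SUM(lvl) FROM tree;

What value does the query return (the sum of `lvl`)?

Base: id=6 (Horror), parent_id=4, lvl 0.
Iteration 1: join on id=4 -> NonFiction (id 4, parent_id=2, lvl 1).
Iteration 2: join on id=2 -> Music (id 2, parent_id=1, lvl 2).
Iteration 3: join on id=1 -> Games (id 1, parent_id=NULL, lvl 3).
Iteration 4: parent_id is NULL; no match; recursion stops.
SUM(lvl) = 0 + 1 + 2 + 3 = 6.

6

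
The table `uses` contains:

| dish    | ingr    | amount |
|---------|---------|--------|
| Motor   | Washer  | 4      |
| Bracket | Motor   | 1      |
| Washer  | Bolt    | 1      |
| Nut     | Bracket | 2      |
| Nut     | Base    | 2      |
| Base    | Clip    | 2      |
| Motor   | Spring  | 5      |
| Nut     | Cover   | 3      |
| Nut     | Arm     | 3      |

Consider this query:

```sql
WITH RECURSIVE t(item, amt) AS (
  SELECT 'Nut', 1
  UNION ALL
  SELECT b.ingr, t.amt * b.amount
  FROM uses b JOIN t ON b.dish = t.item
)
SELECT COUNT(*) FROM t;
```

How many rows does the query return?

Base: (Nut, amt=1).
Iteration 1: components of {Nut} -> Arm = 1*3 = 3, Base = 1*2 = 2, Bracket = 1*2 = 2, Cover = 1*3 = 3.
Iteration 2: components of {Arm,Base,Bracket,Cover} -> Clip = 2*2 = 4, Motor = 2*1 = 2.
Iteration 3: components of {Clip,Motor} -> Spring = 2*5 = 10, Washer = 2*4 = 8.
Iteration 4: components of {Spring,Washer} -> Bolt = 8*1 = 8.
Iteration 5: no further components; recursion stops.
Total rows emitted: 10.

10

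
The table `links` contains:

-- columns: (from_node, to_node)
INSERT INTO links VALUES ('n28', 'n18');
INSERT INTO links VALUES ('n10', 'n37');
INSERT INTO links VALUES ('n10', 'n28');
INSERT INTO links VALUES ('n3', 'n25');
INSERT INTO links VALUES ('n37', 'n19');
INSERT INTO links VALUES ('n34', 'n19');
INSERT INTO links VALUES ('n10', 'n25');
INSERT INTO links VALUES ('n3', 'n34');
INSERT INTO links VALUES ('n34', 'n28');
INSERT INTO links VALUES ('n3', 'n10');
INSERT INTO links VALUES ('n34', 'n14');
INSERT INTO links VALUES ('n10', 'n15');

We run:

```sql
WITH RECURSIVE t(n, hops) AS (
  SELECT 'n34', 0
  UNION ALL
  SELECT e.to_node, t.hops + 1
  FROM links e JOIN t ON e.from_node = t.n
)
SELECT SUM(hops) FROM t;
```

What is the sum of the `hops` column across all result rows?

Base: (n34, hops=0).
Iteration 1: edges from {n34} -> (n14, hops=1), (n19, hops=1), (n28, hops=1).
Iteration 2: edges from {n14,n19,n28} -> (n18, hops=2).
Iteration 3: no outgoing edges from {n18}; recursion stops.
SUM(hops) = 0 + 1 + 1 + 1 + 2 = 5.

5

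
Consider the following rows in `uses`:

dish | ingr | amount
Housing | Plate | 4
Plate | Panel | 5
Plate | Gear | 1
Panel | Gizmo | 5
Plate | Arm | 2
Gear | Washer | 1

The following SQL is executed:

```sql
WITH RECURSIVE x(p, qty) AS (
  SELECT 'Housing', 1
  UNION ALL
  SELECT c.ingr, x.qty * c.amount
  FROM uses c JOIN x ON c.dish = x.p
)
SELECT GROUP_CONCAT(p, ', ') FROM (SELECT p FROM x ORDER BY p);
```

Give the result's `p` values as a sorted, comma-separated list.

Arm, Gear, Gizmo, Housing, Panel, Plate, Washer

Base: (Housing, qty=1).
Iteration 1: components of {Housing} -> Plate = 1*4 = 4.
Iteration 2: components of {Plate} -> Arm = 4*2 = 8, Gear = 4*1 = 4, Panel = 4*5 = 20.
Iteration 3: components of {Arm,Gear,Panel} -> Gizmo = 20*5 = 100, Washer = 4*1 = 4.
Iteration 4: no further components; recursion stops.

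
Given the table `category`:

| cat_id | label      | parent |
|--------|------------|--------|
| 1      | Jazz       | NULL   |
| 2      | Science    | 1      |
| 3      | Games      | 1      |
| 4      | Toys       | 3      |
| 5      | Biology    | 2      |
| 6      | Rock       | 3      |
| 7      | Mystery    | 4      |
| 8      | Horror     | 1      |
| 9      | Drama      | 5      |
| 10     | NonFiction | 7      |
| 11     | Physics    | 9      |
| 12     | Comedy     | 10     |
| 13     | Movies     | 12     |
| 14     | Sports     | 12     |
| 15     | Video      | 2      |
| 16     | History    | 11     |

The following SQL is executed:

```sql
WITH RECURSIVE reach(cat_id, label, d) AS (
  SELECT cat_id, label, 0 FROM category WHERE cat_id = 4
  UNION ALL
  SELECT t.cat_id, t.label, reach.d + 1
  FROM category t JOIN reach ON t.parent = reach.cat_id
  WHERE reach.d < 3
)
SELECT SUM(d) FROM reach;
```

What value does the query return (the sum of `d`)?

6

Base: cat_id=4 (Toys) at d 0.
Iteration 1: rows with parent in {4} -> Mystery (id 7, d 1).
Iteration 2: rows with parent in {7} -> NonFiction (id 10, d 2).
Iteration 3: rows with parent in {10} -> Comedy (id 12, d 3).
Iteration 4: d < 3 fails for all current rows; recursion stops.
SUM(d) = 0 + 1 + 2 + 3 = 6.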